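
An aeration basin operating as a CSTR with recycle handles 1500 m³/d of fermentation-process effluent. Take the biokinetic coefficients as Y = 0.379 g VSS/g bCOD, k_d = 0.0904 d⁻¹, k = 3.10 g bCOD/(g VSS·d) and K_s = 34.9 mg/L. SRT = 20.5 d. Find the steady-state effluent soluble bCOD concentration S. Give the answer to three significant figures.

S ≈ 4.69 mg/L

Effluent substrate depends only on kinetics and SRT: S = K_s(1 + k_d θ_c) / [θ_c(Yk − k_d) − 1] = 34.9 × (1 + 0.0904 × 20.5) / [20.5 × (0.379 × 3.10 − 0.0904) − 1] = 99.58 / 21.23 = 4.690 mg/L.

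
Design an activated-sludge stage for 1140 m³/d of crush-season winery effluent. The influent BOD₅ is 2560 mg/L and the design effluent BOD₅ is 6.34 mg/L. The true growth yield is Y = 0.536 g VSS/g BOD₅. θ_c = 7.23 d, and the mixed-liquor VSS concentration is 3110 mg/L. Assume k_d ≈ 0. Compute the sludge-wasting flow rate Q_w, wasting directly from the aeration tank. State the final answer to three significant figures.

With k_d = 0 the design equation reduces to V = Y Q (S₀−S) θ_c / X = 0.536 × 1140 × (2560 − 6.34) × 7.23 / 3110 = 3628 m³.
Wasting from the aeration tank: Q_w = V / θ_c = 3628 / 7.23 = 501.7 m³/d.

Q_w ≈ 502 m³/d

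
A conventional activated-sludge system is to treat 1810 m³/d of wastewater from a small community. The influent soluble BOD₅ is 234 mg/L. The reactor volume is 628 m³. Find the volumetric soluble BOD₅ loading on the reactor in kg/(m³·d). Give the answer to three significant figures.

L_v = Q S₀ / V = 1810 × 234 × 10⁻³ / 628.0 = 0.6744 kg/(m³·d).

L_v ≈ 0.674 kg soluble BOD₅/(m³·d)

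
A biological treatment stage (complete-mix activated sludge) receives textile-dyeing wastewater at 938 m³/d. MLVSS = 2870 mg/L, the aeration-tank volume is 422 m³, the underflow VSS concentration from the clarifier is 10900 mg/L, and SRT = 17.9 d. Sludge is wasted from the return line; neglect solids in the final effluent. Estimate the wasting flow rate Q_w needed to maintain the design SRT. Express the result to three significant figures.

θ_c = V·X/(Q_w·X_r) when wasting from the recycle, so Q_w = V·X/(θ_c·X_r) = 422.0 × 2870 / (17.9 × 10900) = 6.207 m³/d.

Q_w ≈ 6.21 m³/d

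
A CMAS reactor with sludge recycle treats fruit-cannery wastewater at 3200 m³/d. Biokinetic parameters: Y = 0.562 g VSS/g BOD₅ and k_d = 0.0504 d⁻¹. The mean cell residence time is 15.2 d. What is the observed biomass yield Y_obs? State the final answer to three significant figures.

Y_obs = Y / (1 + k_d θ_c) = 0.562 / (1 + 0.0504 × 15.2) = 0.562 / 1.766 = 0.3182.

Y_obs ≈ 0.318 g VSS/g BOD₅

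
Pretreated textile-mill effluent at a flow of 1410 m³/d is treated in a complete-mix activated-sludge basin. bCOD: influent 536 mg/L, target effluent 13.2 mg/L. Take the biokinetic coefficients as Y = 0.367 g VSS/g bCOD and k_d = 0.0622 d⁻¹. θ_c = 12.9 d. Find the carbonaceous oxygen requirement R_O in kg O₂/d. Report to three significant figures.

R_O ≈ 524 kg O₂/d

Y_obs = Y / (1 + k_d θ_c) = 0.367 / (1 + 0.0622 × 12.9) = 0.367 / 1.802 = 0.2036.
Mass of bCOD removed per day: Q(S₀ − S) = 1410 × 522.8 g/m³ = 737.1 kg/d.
Net sludge production P_X = 0.2036 × 737.1 = 150.1 kg VSS/d.
R_O = Q·(S₀ − S) − 1.42·P_X = 737.1 − 1.42 × 150.1 = 524.0 kg O₂/d.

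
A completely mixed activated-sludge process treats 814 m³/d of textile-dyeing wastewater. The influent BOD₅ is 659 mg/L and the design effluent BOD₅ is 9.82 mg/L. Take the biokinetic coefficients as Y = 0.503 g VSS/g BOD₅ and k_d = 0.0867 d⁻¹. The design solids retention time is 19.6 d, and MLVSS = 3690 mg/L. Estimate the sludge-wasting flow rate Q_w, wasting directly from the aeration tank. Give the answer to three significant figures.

Q_w ≈ 26.7 m³/d

Rearranging the biomass balance for a CMAS with decay, V = Y·Q·ΔS·θ_c / [X·(1+k_d θ_c)] = 0.503 × 814 × (659 − 9.82) × 19.6 / [3690 × (1 + 0.0867 × 19.6)] = 5.21×10^6 / 9960 = 523.0 m³.
For wasting at MLVSS concentration, Q_w = V/θ_c = 523.0/19.6 = 26.69 m³/d.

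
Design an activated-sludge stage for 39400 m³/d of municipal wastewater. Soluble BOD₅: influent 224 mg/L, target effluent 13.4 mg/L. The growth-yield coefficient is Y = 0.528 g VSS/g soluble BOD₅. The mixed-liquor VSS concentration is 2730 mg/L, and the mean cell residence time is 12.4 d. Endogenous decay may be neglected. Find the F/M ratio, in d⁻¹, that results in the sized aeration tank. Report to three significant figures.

Biomass mass balance (decay neglected): V·X = Y·Q·(S₀ − S)·θ_c, so V = 0.528 × 39400 × (224 − 13.4) × 12.4 / 2730 = 19900 m³.
F/M = Q·S₀ / (V·X) = 39400 × 224 / (19900 × 2730) = 0.1625 g soluble BOD₅·(g VSS·d)⁻¹.

F/M ≈ 0.162 d⁻¹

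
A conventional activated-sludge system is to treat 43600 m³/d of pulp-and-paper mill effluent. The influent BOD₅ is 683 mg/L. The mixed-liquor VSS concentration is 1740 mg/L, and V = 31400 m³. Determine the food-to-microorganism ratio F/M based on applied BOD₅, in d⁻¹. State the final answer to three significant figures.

F/M = Q·S₀ / (V·X) = 43600 × 683 / (31400 × 1740) = 0.5450 g BOD₅·(g VSS·d)⁻¹.

F/M ≈ 0.545 d⁻¹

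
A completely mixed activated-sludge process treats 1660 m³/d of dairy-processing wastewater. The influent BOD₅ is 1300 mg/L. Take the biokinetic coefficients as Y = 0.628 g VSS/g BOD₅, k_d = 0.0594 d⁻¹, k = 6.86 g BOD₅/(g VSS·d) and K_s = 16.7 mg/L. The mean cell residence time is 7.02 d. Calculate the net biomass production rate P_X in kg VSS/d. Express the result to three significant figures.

Effluent substrate depends only on kinetics and SRT: S = K_s(1 + k_d θ_c) / [θ_c(Yk − k_d) − 1] = 16.7 × (1 + 0.0594 × 7.02) / [7.02 × (0.628 × 6.86 − 0.0594) − 1] = 23.66 / 28.83 = 0.8209 mg/L.
Correct the yield for decay: Y_obs = Y/(1 + k_d θ_c) = 0.628 / (1 + 0.0594 × 7.02) = 0.628 / 1.417 = 0.4432.
ΔS = 1300 − 0.821 = 1299 mg/L, so the substrate removal rate is 1660 × 1299/1000 = 2157 kg BOD₅/d.
So the net sludge growth is P_X = 0.4432 × 2157 = 955.8 kg VSS/d.

P_X ≈ 956 kg VSS/d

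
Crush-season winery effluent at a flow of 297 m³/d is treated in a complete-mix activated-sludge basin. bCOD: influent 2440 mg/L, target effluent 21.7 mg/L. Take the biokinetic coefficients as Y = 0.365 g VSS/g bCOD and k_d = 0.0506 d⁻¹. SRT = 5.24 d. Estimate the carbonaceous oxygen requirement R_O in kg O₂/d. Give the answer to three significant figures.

R_O ≈ 424 kg O₂/d

Observed yield with endogenous decay: Y_obs = Y / (1 + k_d·θ_c) = 0.365 / (1 + 0.0506 × 5.24) = 0.365 / 1.265 = 0.2885 g VSS/g bCOD.
Q·(S₀ − S) = 297 × (2440 − 21.7) × 10⁻³ = 718.2 kg/d removed.
P_X = Y_obs·Q·(S₀ − S) = 0.2885 × 718.2 = 207.2 kg VSS/d.
R_O = Q·(S₀ − S) − 1.42·P_X = 718.2 − 1.42 × 207.2 = 424.0 kg O₂/d.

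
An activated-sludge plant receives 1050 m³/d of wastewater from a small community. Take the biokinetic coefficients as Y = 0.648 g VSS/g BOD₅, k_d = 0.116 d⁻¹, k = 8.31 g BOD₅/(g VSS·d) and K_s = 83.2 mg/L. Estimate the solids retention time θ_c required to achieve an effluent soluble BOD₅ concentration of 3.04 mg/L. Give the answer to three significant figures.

From 1/θ_c = Y·k·S/(K_s + S) − k_d: Y·k·S/(K_s+S) = 0.648 × 8.31 × 3.04 / (83.2 + 3.04) = 0.1898 d⁻¹.
1/θ_c = 0.1898 − 0.116 = 0.07382 d⁻¹, so θ_c = 13.55 d.

θ_c ≈ 13.5 d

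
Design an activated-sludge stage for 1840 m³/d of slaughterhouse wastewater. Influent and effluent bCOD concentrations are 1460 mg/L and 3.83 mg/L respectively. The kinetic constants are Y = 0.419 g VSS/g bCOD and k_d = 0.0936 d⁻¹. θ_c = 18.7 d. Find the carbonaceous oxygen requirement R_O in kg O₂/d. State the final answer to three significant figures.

Correct the yield for decay: Y_obs = Y/(1 + k_d θ_c) = 0.419 / (1 + 0.0936 × 18.7) = 0.419 / 2.750 = 0.1523.
Q·(S₀ − S) = 1840 × (1460 − 3.83) × 10⁻³ = 2679 kg/d removed.
Net sludge production P_X = 0.1523 × 2679 = 408.2 kg VSS/d.
Carbonaceous O₂ demand = substrate oxidised − cell-mass equivalent = 2679 − 1.42 × 408.2 = 2100 kg O₂/d.

R_O ≈ 2100 kg O₂/d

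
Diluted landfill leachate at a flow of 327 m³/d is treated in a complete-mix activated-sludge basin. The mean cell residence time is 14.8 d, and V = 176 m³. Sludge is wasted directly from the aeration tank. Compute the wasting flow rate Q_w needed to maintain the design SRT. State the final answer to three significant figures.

With mixed-liquor wasting, θ_c = V/Q_w, so Q_w = V/θ_c = 176.0/14.8 = 11.89 m³/d.

Q_w ≈ 11.9 m³/d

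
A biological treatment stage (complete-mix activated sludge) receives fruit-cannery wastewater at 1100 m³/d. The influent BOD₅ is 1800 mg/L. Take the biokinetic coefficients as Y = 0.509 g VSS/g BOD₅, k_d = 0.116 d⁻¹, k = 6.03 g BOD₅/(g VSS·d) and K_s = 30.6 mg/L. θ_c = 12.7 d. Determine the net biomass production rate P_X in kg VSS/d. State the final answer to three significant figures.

P_X ≈ 407 kg VSS/d

For a completely mixed reactor with recycle the Lawrence–McCarty relation gives S = K_s·(1 + k_d·θ_c) / [θ_c·(Y·k − k_d) − 1] = 30.6 × (1 + 0.116 × 12.7) / [12.7 × (0.509 × 6.03 − 0.116) − 1] = 75.68 / 36.51 = 2.073 mg/L.
Correct the yield for decay: Y_obs = Y/(1 + k_d θ_c) = 0.509 / (1 + 0.116 × 12.7) = 0.509 / 2.473 = 0.2058.
Mass of BOD₅ removed per day: Q(S₀ − S) = 1100 × 1798 g/m³ = 1978 kg/d.
P_X = Y_obs · Q(S₀ − S) = 0.2058 × 1978 = 407.0 kg VSS/d.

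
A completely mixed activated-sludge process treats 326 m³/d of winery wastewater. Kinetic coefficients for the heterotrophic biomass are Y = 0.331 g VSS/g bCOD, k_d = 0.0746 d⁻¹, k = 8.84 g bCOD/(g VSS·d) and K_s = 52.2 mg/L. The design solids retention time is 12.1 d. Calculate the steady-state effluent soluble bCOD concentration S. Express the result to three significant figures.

Effluent substrate depends only on kinetics and SRT: S = K_s(1 + k_d θ_c) / [θ_c(Yk − k_d) − 1] = 52.2 × (1 + 0.0746 × 12.1) / [12.1 × (0.331 × 8.84 − 0.0746) − 1] = 99.32 / 33.50 = 2.965 mg/L.

S ≈ 2.96 mg/L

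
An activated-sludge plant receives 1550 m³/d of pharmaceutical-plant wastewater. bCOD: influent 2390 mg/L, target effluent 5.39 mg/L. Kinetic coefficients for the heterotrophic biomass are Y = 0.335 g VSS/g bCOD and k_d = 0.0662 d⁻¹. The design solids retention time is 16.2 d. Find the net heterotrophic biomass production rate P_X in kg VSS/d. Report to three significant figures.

Correct the yield for decay: Y_obs = Y/(1 + k_d θ_c) = 0.335 / (1 + 0.0662 × 16.2) = 0.335 / 2.072 = 0.1616.
Mass of bCOD removed per day: Q(S₀ − S) = 1550 × 2385 g/m³ = 3696 kg/d.
So the net sludge growth is P_X = 0.1616 × 3696 = 597.5 kg VSS/d.

P_X ≈ 597 kg VSS/d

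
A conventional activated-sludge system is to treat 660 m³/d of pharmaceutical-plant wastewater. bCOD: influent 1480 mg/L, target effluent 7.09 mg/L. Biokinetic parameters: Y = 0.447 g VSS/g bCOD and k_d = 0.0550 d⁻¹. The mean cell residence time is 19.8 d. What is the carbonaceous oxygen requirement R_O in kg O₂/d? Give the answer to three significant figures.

Y_obs = Y / (1 + k_d θ_c) = 0.447 / (1 + 0.0550 × 19.8) = 0.447 / 2.089 = 0.2140.
Substrate removed = Q·(S₀ − S) = 660 m³/d × (1480 − 7.09) g/m³ = 9.72×10^5 g/d = 972.1 kg/d.
P_X = Y_obs·Q·(S₀ − S) = 0.2140 × 972.1 = 208.0 kg VSS/d.
R_O = Q·(S₀ − S) − 1.42·P_X = 972.1 − 1.42 × 208.0 = 676.7 kg O₂/d.

R_O ≈ 677 kg O₂/d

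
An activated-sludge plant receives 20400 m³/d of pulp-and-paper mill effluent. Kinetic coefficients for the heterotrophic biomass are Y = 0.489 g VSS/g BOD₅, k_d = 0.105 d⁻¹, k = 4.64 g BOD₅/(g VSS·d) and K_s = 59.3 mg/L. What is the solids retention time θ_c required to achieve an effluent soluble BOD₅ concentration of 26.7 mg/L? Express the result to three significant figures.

At the target effluent, Y k S/(K_s+S) = 0.489×4.64×26.7/86.00 = 0.7044 d⁻¹.
θ_c = 1/(μ − k_d) = 1/(0.7044 − 0.105) = 1/0.5994 = 1.668 d.

θ_c ≈ 1.67 d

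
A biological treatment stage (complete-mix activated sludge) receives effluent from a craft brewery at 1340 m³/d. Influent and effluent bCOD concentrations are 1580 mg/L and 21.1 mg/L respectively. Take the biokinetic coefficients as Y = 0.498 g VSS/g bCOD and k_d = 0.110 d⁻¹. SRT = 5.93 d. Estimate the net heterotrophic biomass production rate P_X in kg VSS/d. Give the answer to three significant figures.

P_X ≈ 630 kg VSS/d

Correct the yield for decay: Y_obs = Y/(1 + k_d θ_c) = 0.498 / (1 + 0.110 × 5.93) = 0.498 / 1.652 = 0.3014.
Mass of bCOD removed per day: Q(S₀ − S) = 1340 × 1559 g/m³ = 2089 kg/d.
Net biomass production P_X = Y_obs × Q·(S₀ − S) = 0.3014 × 2089 = 629.6 kg VSS/d.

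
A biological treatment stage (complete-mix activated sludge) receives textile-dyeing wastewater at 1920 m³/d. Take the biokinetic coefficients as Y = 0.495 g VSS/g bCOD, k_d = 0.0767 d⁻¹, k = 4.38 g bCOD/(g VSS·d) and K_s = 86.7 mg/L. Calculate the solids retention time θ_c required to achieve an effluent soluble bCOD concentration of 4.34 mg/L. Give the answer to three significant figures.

From 1/θ_c = Y·k·S/(K_s + S) − k_d: Y·k·S/(K_s+S) = 0.495 × 4.38 × 4.34 / (86.7 + 4.34) = 0.1034 d⁻¹.
Then 1/θ_c = μ − k_d = 0.1034 − 0.0767 = 0.02666 d⁻¹, giving θ_c = 37.51 d.

θ_c ≈ 37.5 d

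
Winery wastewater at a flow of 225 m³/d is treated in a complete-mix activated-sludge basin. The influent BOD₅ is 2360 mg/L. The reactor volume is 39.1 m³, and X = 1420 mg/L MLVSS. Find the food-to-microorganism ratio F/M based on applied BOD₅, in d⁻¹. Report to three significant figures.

F/M ≈ 9.56 d⁻¹

F/M = Q·S₀ / (V·X) = 225 × 2360 / (39.10 × 1420) = 9.564 g BOD₅·(g VSS·d)⁻¹.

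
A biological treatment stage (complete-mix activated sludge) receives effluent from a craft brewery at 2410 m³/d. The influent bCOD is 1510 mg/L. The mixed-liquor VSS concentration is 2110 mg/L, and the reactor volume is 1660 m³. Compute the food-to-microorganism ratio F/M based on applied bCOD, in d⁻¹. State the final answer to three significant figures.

F/M ≈ 1.04 d⁻¹

F/M = applied load / biomass = Q·S₀/(V·X) = 2410 × 1510 / (1660 × 2110) = 1.039 d⁻¹.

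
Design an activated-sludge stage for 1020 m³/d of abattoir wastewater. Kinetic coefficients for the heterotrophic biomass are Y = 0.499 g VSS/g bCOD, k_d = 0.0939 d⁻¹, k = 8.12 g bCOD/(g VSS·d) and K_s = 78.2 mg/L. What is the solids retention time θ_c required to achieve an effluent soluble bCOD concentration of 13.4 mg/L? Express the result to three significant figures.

Specific growth rate at S = 13.4 mg/L: μ = YkS/(K_s+S) = 0.499·8.12·13.4/(78.2+13.4) = 0.5927 d⁻¹.
1/θ_c = 0.5927 − 0.0939 = 0.4988 d⁻¹, so θ_c = 2.005 d.

θ_c ≈ 2.00 d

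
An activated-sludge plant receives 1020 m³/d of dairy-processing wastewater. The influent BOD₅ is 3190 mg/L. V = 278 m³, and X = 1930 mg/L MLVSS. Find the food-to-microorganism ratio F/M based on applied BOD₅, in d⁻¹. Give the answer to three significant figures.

F/M = applied load / biomass = Q·S₀/(V·X) = 1020 × 3190 / (278.0 × 1930) = 6.064 d⁻¹.

F/M ≈ 6.06 d⁻¹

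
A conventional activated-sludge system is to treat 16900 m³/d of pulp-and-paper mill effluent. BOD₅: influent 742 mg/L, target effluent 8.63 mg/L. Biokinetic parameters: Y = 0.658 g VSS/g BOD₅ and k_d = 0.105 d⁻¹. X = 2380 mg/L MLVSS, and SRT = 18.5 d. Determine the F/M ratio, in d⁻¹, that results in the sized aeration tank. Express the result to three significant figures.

F/M ≈ 0.245 d⁻¹

Rearranging the biomass balance for a CMAS with decay, V = Y·Q·ΔS·θ_c / [X·(1+k_d θ_c)] = 0.658 × 16900 × (742 − 8.63) × 18.5 / [2380 × (1 + 0.105 × 18.5)] = 1.51×10^8 / 7003 = 21543 m³.
F/M = Q·S₀ / (V·X) = 16900 × 742 / (21543 × 2380) = 0.2446 g BOD₅·(g VSS·d)⁻¹.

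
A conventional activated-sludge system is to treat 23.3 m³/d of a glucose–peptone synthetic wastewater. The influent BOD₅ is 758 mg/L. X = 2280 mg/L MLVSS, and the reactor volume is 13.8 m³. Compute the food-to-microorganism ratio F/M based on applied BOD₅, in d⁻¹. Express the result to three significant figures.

F/M = applied load / biomass = Q·S₀/(V·X) = 23.3 × 758 / (13.80 × 2280) = 0.5613 d⁻¹.

F/M ≈ 0.561 d⁻¹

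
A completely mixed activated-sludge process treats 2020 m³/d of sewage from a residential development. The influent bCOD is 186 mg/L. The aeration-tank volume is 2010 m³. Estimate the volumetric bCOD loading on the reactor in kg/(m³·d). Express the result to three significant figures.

L_v = Q S₀ / V = 2020 × 186 × 10⁻³ / 2010 = 0.1869 kg/(m³·d).

L_v ≈ 0.187 kg bCOD/(m³·d)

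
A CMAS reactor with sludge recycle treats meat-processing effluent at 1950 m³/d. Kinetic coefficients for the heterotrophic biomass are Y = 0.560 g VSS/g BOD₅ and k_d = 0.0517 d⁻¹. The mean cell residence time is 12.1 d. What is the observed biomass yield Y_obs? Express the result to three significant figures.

Y_obs ≈ 0.344 g VSS/g BOD₅

Observed yield with endogenous decay: Y_obs = Y / (1 + k_d·θ_c) = 0.560 / (1 + 0.0517 × 12.1) = 0.560 / 1.626 = 0.3445 g VSS/g BOD₅.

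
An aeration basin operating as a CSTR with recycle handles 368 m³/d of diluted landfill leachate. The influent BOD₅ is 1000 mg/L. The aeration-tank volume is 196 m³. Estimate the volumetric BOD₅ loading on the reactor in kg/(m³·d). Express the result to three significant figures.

L_v ≈ 1.88 kg BOD₅/(m³·d)

Applied BOD₅ load per unit volume = Q·S₀/V = (368 × 1000/1000)/196.0 = 1.878 kg BOD₅·m⁻³·d⁻¹.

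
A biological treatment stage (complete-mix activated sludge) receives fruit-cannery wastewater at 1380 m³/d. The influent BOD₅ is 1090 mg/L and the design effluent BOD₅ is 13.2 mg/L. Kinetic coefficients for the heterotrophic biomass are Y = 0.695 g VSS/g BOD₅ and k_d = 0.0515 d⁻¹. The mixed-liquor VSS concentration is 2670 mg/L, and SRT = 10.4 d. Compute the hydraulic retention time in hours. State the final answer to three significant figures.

Rearranging the biomass balance for a CMAS with decay, V = Y·Q·ΔS·θ_c / [X·(1+k_d θ_c)] = 0.695 × 1380 × (1090 − 13.2) × 10.4 / [2670 × (1 + 0.0515 × 10.4)] = 1.07×10^7 / 4100 = 2620 m³.
τ = V/Q = 2620/1380 = 1.898 d, or 45.56 h.

τ ≈ 45.6 h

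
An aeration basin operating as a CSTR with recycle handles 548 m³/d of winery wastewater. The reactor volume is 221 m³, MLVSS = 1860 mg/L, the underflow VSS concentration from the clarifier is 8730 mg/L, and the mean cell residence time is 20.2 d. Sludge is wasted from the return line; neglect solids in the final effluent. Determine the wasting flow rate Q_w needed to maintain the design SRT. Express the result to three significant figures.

Q_w ≈ 2.33 m³/d

θ_c = V·X/(Q_w·X_r) when wasting from the recycle, so Q_w = V·X/(θ_c·X_r) = 221.0 × 1860 / (20.2 × 8730) = 2.331 m³/d.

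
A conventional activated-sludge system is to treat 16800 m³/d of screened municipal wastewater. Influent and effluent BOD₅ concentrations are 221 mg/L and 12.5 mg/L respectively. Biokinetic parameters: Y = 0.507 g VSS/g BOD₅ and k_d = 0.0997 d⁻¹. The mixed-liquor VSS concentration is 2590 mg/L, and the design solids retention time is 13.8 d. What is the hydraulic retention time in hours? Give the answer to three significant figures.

From the SRT design equation V = Y Q (S₀−S) θ_c / [X (1 + k_d θ_c)] = 0.507 × 16800 × (221 − 12.5) × 13.8 / [2590 × (1 + 0.0997 × 13.8)] = 2.45×10^7 / 6153 = 3983 m³.
τ = V/Q = 3983/16800 = 0.2371 d, or 5.690 h.

τ ≈ 5.69 h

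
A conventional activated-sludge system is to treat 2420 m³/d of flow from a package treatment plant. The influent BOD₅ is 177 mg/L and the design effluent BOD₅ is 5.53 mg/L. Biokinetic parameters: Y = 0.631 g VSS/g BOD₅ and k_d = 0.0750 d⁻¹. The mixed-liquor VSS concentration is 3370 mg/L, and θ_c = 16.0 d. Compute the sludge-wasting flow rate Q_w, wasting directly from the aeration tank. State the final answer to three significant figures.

Q_w ≈ 35.3 m³/d

Steady-state biomass mass balance: V·X·(1 + k_d·θ_c) = Y·Q·(S₀ − S)·θ_c, so V = 0.631 × 2420 × (177 − 5.53) × 16.0 / [3370 × (1 + 0.0750 × 16.0)] = 4.19×10^6 / 7414 = 565.1 m³.
With mixed-liquor wasting, θ_c = V/Q_w, so Q_w = V/θ_c = 565.1/16.0 = 35.32 m³/d.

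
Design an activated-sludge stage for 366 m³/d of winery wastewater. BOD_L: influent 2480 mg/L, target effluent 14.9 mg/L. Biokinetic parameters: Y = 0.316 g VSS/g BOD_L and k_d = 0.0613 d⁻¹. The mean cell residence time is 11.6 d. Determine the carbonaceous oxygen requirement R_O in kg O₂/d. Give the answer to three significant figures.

R_O ≈ 666 kg O₂/d

Correct the yield for decay: Y_obs = Y/(1 + k_d θ_c) = 0.316 / (1 + 0.0613 × 11.6) = 0.316 / 1.711 = 0.1847.
Mass of BOD_L removed per day: Q(S₀ − S) = 366 × 2465 g/m³ = 902.2 kg/d.
Biomass synthesised: P_X = Y_obs × 902.2 = 166.6 kg VSS/d.
R_O = Q·(S₀ − S) − 1.42·P_X = 902.2 − 1.42 × 166.6 = 665.6 kg O₂/d.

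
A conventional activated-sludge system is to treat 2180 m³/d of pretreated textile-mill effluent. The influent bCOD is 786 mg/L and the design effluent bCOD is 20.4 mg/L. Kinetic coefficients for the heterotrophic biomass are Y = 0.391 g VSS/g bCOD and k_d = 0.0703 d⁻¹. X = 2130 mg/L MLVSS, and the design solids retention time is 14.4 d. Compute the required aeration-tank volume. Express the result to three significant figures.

V ≈ 2190 m³

Rearranging the biomass balance for a CMAS with decay, V = Y·Q·ΔS·θ_c / [X·(1+k_d θ_c)] = 0.391 × 2180 × (786 − 20.4) × 14.4 / [2130 × (1 + 0.0703 × 14.4)] = 9.4×10^6 / 4286 = 2192 m³.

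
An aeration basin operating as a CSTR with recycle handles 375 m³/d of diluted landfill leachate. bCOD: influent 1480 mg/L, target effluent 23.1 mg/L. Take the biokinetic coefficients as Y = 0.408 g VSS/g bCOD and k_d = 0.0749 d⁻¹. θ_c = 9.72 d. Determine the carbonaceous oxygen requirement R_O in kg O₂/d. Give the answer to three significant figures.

R_O ≈ 363 kg O₂/d

Y_obs = Y / (1 + k_d θ_c) = 0.408 / (1 + 0.0749 × 9.72) = 0.408 / 1.728 = 0.2361.
Q·(S₀ − S) = 375 × (1480 − 23.1) × 10⁻³ = 546.3 kg/d removed.
Biomass synthesised: P_X = Y_obs × 546.3 = 129.0 kg VSS/d.
Carbonaceous O₂ demand = substrate oxidised − cell-mass equivalent = 546.3 − 1.42 × 129.0 = 363.2 kg O₂/d.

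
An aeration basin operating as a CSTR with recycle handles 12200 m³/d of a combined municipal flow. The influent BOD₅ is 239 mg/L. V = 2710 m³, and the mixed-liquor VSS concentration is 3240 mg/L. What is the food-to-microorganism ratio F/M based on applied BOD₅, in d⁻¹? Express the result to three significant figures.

Food-to-microorganism ratio F/M = Q S₀ / (V X) = 12200 × 239 / (2710 × 3240) = 0.3321 d⁻¹.

F/M ≈ 0.332 d⁻¹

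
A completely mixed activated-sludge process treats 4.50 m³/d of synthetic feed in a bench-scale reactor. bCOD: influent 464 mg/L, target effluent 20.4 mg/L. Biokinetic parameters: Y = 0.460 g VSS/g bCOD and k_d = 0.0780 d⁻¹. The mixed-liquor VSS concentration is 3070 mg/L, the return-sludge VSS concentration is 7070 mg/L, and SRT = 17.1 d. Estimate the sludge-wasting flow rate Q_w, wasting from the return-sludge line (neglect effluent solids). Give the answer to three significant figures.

Steady-state biomass mass balance: V·X·(1 + k_d·θ_c) = Y·Q·(S₀ − S)·θ_c, so V = 0.460 × 4.50 × (464 − 20.4) × 17.1 / [3070 × (1 + 0.0780 × 17.1)] = 1.57×10^4 / 7165 = 2.192 m³.
Q_w = (V·X)/(θ_c X_r) = 2.192 × 3070 / (17.1 × 7070) = 0.05565 m³/d.

Q_w ≈ 0.0557 m³/d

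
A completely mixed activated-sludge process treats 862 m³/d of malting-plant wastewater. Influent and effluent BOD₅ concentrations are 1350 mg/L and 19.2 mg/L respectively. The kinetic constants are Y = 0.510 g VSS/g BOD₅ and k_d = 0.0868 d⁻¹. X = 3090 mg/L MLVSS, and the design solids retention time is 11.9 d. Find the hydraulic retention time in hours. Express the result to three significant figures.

τ ≈ 30.9 h

Rearranging the biomass balance for a CMAS with decay, V = Y·Q·ΔS·θ_c / [X·(1+k_d θ_c)] = 0.510 × 862 × (1350 − 19.2) × 11.9 / [3090 × (1 + 0.0868 × 11.9)] = 6.96×10^6 / 6282 = 1108 m³.
HRT = V/Q = 1108 m³ / 862 m³·d⁻¹ = 1.286 d × 24 = 30.86 h.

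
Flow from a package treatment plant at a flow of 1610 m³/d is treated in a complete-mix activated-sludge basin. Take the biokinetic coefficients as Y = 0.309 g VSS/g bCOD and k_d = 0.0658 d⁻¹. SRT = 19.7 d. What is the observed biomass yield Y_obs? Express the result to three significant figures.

Correct the yield for decay: Y_obs = Y/(1 + k_d θ_c) = 0.309 / (1 + 0.0658 × 19.7) = 0.309 / 2.296 = 0.1346.

Y_obs ≈ 0.135 g VSS/g bCOD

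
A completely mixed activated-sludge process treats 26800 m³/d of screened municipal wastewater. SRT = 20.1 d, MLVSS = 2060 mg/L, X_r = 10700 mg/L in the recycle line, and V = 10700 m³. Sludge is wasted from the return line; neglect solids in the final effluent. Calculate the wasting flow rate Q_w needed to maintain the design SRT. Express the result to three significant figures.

Q_w ≈ 102 m³/d

Wasting from the return line (neglecting effluent solids): Q_w = V·X / (θ_c·X_r) = 10700 × 2060 / (20.1 × 10700) = 102.5 m³/d.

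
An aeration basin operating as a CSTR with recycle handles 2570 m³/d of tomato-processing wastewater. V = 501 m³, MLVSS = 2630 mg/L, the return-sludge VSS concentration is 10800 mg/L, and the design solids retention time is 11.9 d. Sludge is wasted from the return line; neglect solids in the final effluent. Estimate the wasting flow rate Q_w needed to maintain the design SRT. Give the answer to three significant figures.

θ_c = V·X/(Q_w·X_r) when wasting from the recycle, so Q_w = V·X/(θ_c·X_r) = 501.0 × 2630 / (11.9 × 10800) = 10.25 m³/d.

Q_w ≈ 10.3 m³/d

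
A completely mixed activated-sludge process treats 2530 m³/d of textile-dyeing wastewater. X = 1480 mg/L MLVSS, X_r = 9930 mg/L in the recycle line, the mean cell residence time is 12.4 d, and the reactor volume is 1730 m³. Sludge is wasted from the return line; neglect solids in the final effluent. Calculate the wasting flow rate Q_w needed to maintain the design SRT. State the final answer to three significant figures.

Q_w ≈ 20.8 m³/d

Wasting from the return line (neglecting effluent solids): Q_w = V·X / (θ_c·X_r) = 1730 × 1480 / (12.4 × 9930) = 20.79 m³/d.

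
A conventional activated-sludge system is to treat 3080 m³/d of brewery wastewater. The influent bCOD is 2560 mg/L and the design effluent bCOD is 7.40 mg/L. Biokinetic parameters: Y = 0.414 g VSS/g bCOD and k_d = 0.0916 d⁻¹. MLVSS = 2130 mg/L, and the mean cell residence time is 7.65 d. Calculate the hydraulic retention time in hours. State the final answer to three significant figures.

Steady-state biomass mass balance: V·X·(1 + k_d·θ_c) = Y·Q·(S₀ − S)·θ_c, so V = 0.414 × 3080 × (2560 − 7.40) × 7.65 / [2130 × (1 + 0.0916 × 7.65)] = 2.49×10^7 / 3623 = 6873 m³.
τ = V/Q = 6873/3080 = 2.232 d, or 53.56 h.

τ ≈ 53.6 h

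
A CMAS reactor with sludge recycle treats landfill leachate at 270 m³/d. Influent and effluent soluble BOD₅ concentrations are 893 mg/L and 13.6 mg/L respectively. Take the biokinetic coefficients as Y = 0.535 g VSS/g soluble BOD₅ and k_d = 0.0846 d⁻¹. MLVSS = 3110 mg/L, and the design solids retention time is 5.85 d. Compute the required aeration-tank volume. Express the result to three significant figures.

From the SRT design equation V = Y Q (S₀−S) θ_c / [X (1 + k_d θ_c)] = 0.535 × 270 × (893 − 13.6) × 5.85 / [3110 × (1 + 0.0846 × 5.85)] = 7.43×10^5 / 4649 = 159.8 m³.

V ≈ 160 m³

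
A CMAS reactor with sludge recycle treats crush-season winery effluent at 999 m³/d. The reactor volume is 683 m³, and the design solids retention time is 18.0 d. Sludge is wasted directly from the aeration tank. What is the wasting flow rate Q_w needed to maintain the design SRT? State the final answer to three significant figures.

Q_w ≈ 37.9 m³/d

With mixed-liquor wasting, θ_c = V/Q_w, so Q_w = V/θ_c = 683.0/18.0 = 37.94 m³/d.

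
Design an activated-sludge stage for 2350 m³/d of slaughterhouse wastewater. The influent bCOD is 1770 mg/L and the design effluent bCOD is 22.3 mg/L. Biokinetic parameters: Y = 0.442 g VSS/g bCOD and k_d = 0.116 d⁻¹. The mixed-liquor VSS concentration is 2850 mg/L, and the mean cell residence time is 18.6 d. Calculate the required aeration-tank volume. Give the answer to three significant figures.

From the SRT design equation V = Y Q (S₀−S) θ_c / [X (1 + k_d θ_c)] = 0.442 × 2350 × (1770 − 22.3) × 18.6 / [2850 × (1 + 0.116 × 18.6)] = 3.38×10^7 / 8999 = 3752 m³.

V ≈ 3750 m³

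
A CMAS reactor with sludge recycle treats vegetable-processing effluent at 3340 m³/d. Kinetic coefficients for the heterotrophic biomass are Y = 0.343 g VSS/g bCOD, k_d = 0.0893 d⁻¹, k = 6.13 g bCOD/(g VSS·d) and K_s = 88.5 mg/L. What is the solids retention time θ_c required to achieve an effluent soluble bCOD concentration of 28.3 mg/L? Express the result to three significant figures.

From 1/θ_c = Y·k·S/(K_s + S) − k_d: Y·k·S/(K_s+S) = 0.343 × 6.13 × 28.3 / (88.5 + 28.3) = 0.5094 d⁻¹.
θ_c = 1/(μ − k_d) = 1/(0.5094 − 0.0893) = 1/0.4201 = 2.380 d.

θ_c ≈ 2.38 d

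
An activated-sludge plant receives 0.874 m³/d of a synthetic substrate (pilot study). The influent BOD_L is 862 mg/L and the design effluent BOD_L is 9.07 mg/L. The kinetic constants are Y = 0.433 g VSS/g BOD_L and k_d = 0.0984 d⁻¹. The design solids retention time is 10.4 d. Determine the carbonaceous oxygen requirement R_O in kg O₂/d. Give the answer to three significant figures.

Y_obs = Y / (1 + k_d θ_c) = 0.433 / (1 + 0.0984 × 10.4) = 0.433 / 2.023 = 0.2140.
Mass of BOD_L removed per day: Q(S₀ − S) = 0.874 × 852.9 g/m³ = 0.7455 kg/d.
Net sludge production P_X = 0.2140 × 0.7455 = 0.1595 kg VSS/d.
R_O = Q·ΔS − 1.42 P_X = 0.7455 − 0.2265 = 0.5189 kg O₂/d.

R_O ≈ 0.519 kg O₂/d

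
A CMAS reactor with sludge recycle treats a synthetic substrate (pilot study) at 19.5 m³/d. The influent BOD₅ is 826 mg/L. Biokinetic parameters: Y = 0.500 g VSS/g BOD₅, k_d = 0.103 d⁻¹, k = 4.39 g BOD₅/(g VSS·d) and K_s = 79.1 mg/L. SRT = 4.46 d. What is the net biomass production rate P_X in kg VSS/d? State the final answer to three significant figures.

P_X ≈ 5.43 kg VSS/d

Effluent substrate depends only on kinetics and SRT: S = K_s(1 + k_d θ_c) / [θ_c(Yk − k_d) − 1] = 79.1 × (1 + 0.103 × 4.46) / [4.46 × (0.500 × 4.39 − 0.103) − 1] = 115.4 / 8.330 = 13.86 mg/L.
Correct the yield for decay: Y_obs = Y/(1 + k_d θ_c) = 0.500 / (1 + 0.103 × 4.46) = 0.500 / 1.459 = 0.3426.
Substrate removed = Q·(S₀ − S) = 19.5 m³/d × (826 − 13.9) g/m³ = 1.58×10^4 g/d = 15.84 kg/d.
So the net sludge growth is P_X = 0.3426 × 15.84 = 5.426 kg VSS/d.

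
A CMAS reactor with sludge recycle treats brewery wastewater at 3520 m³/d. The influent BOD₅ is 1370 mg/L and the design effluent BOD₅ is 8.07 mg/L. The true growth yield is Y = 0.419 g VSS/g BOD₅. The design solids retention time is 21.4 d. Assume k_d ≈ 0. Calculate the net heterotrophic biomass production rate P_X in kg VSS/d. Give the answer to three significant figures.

P_X ≈ 2010 kg VSS/d

With endogenous decay neglected, the observed yield equals the true yield: Y_obs = Y = 0.419 g VSS/g BOD₅.
Mass of BOD₅ removed per day: Q(S₀ − S) = 3520 × 1362 g/m³ = 4794 kg/d.
Net biomass production P_X = Y_obs × Q·(S₀ − S) = 0.4190 × 4794 = 2009 kg VSS/d.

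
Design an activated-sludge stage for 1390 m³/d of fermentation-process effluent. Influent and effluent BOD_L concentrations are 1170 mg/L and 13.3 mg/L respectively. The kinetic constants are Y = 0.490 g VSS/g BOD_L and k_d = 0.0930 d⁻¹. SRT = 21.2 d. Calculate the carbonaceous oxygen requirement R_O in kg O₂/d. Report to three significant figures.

Observed yield with endogenous decay: Y_obs = Y / (1 + k_d·θ_c) = 0.490 / (1 + 0.0930 × 21.2) = 0.490 / 2.972 = 0.1649 g VSS/g BOD_L.
ΔS = 1170 − 13.3 = 1157 mg/L, so the substrate removal rate is 1390 × 1157/1000 = 1608 kg BOD_L/d.
P_X = Y_obs·Q·(S₀ − S) = 0.1649 × 1608 = 265.1 kg VSS/d.
R_O = Q·(S₀ − S) − 1.42·P_X = 1608 − 1.42 × 265.1 = 1231 kg O₂/d.

R_O ≈ 1230 kg O₂/d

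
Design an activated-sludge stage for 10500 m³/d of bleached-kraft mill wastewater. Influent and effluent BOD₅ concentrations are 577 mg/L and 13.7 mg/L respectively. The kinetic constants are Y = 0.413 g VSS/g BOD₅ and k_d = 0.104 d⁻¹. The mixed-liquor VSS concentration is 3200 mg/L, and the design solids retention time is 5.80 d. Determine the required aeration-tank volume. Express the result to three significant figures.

Steady-state biomass mass balance: V·X·(1 + k_d·θ_c) = Y·Q·(S₀ − S)·θ_c, so V = 0.413 × 10500 × (577 − 13.7) × 5.80 / [3200 × (1 + 0.104 × 5.80)] = 1.42×10^7 / 5130 = 2762 m³.

V ≈ 2760 m³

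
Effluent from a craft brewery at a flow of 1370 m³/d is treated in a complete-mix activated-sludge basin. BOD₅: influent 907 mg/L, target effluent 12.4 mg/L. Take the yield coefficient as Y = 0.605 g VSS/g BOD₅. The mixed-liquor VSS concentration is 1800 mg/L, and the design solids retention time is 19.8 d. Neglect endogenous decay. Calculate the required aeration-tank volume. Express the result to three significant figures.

With k_d = 0 the design equation reduces to V = Y Q (S₀−S) θ_c / X = 0.605 × 1370 × (907 − 12.4) × 19.8 / 1800 = 8156 m³.

V ≈ 8160 m³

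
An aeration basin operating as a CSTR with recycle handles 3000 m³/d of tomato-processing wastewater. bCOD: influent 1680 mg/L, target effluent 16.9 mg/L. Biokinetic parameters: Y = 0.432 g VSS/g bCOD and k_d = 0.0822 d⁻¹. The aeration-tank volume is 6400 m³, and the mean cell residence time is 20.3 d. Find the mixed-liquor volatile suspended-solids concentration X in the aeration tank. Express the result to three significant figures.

From V·X·(1 + k_d·θ_c) = Y·Q·(S₀ − S)·θ_c: X = 0.432 × 3000 × (1680 − 16.9) × 20.3 / [6400 × (1 + 0.0822 × 20.3)] = 2562 mg/L.

X ≈ 2560 mg/L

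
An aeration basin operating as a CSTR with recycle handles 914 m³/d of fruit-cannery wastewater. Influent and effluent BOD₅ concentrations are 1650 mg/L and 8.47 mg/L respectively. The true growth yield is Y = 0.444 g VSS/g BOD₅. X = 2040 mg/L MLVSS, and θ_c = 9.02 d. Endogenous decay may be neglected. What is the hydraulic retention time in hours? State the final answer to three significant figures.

V·X = Y·Q·ΔS·θ_c gives V = 0.444 × 914 × (1650 − 8.47) × 9.02 / 2040 = 2945 m³.
HRT = V/Q = 2945 m³ / 914 m³·d⁻¹ = 3.223 d × 24 = 77.34 h.

τ ≈ 77.3 h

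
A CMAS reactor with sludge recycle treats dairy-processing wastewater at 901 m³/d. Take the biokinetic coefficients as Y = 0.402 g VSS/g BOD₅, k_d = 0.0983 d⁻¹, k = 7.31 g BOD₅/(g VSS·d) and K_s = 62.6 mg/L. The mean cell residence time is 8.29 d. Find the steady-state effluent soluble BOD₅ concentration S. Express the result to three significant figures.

S ≈ 5.04 mg/L

Effluent substrate depends only on kinetics and SRT: S = K_s(1 + k_d θ_c) / [θ_c(Yk − k_d) − 1] = 62.6 × (1 + 0.0983 × 8.29) / [8.29 × (0.402 × 7.31 − 0.0983) − 1] = 113.6 / 22.55 = 5.039 mg/L.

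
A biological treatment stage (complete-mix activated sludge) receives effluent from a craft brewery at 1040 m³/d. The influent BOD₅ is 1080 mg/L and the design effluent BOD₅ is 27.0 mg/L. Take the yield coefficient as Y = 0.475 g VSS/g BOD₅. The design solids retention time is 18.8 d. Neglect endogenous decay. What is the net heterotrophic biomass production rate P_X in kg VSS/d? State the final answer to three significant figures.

With endogenous decay neglected, the observed yield equals the true yield: Y_obs = Y = 0.475 g VSS/g BOD₅.
ΔS = 1080 − 27.0 = 1053 mg/L, so the substrate removal rate is 1040 × 1053/1000 = 1095 kg BOD₅/d.
Net biomass production P_X = Y_obs × Q·(S₀ − S) = 0.4750 × 1095 = 520.2 kg VSS/d.

P_X ≈ 520 kg VSS/d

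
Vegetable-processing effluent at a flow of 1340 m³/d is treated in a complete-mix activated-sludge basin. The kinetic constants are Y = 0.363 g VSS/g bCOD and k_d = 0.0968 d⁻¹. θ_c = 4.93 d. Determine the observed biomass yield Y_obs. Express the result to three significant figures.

Y_obs ≈ 0.246 g VSS/g bCOD

Y_obs = Y / (1 + k_d θ_c) = 0.363 / (1 + 0.0968 × 4.93) = 0.363 / 1.477 = 0.2457.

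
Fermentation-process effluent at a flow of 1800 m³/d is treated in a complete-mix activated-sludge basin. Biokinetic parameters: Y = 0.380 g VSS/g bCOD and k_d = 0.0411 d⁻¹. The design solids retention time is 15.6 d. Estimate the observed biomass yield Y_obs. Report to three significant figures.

Observed yield with endogenous decay: Y_obs = Y / (1 + k_d·θ_c) = 0.380 / (1 + 0.0411 × 15.6) = 0.380 / 1.641 = 0.2315 g VSS/g bCOD.

Y_obs ≈ 0.232 g VSS/g bCOD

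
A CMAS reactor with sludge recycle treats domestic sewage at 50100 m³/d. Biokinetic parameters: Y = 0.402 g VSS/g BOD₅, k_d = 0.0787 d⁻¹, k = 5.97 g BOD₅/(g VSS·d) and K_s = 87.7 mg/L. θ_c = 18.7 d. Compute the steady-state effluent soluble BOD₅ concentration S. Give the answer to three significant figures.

S ≈ 5.11 mg/L

From the Monod/SRT balance for a CMAS, S = K_s·(1+k_d θ_c)/[θ_c·(Y k − k_d) − 1] = 87.7 × (1 + 0.0787 × 18.7) / [18.7 × (0.402 × 5.97 − 0.0787) − 1] = 216.8 / 42.41 = 5.112 mg/L.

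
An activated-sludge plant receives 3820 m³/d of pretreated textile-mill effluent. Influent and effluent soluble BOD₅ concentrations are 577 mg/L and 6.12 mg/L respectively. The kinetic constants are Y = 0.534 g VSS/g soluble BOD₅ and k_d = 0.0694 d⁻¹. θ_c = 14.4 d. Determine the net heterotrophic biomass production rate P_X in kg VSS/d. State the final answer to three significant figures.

P_X ≈ 582 kg VSS/d

Correct the yield for decay: Y_obs = Y/(1 + k_d θ_c) = 0.534 / (1 + 0.0694 × 14.4) = 0.534 / 1.999 = 0.2671.
ΔS = 577 − 6.12 = 570.9 mg/L, so the substrate removal rate is 3820 × 570.9/1000 = 2181 kg soluble BOD₅/d.
Net biomass production P_X = Y_obs × Q·(S₀ − S) = 0.2671 × 2181 = 582.4 kg VSS/d.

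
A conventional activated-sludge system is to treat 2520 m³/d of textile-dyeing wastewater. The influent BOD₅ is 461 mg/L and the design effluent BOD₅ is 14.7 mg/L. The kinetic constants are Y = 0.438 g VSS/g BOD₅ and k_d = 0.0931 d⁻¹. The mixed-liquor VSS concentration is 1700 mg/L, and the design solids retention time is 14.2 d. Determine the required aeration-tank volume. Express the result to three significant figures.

Steady-state biomass mass balance: V·X·(1 + k_d·θ_c) = Y·Q·(S₀ − S)·θ_c, so V = 0.438 × 2520 × (461 − 14.7) × 14.2 / [1700 × (1 + 0.0931 × 14.2)] = 7×10^6 / 3947 = 1772 m³.

V ≈ 1770 m³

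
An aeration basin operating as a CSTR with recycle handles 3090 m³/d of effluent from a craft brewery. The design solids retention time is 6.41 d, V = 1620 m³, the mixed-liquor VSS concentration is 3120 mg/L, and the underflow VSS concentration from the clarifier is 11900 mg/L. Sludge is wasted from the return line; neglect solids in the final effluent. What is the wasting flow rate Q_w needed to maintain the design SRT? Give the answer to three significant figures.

Q_w = (V·X)/(θ_c X_r) = 1620 × 3120 / (6.41 × 11900) = 66.26 m³/d.

Q_w ≈ 66.3 m³/d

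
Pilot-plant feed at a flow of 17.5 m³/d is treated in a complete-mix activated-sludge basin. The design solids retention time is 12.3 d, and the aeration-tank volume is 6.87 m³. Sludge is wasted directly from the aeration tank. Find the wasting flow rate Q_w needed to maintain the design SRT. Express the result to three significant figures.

Wasting from the aeration tank: Q_w = V / θ_c = 6.870 / 12.3 = 0.5585 m³/d.

Q_w ≈ 0.559 m³/d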